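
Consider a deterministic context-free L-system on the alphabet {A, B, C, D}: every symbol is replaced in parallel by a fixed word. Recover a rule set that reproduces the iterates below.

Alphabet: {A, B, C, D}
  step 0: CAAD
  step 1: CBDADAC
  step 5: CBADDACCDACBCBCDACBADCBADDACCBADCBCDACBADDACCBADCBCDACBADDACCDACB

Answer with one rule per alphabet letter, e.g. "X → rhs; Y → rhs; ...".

  step 0 ⇒ step 1: CAAD ⇒ CB·DA·DA·C
    A ↦ DA
    C ↦ CB
    D ↦ C
    B ↦ AD  (constrained at step 1)

A->DA, B->AD, C->CB, D->C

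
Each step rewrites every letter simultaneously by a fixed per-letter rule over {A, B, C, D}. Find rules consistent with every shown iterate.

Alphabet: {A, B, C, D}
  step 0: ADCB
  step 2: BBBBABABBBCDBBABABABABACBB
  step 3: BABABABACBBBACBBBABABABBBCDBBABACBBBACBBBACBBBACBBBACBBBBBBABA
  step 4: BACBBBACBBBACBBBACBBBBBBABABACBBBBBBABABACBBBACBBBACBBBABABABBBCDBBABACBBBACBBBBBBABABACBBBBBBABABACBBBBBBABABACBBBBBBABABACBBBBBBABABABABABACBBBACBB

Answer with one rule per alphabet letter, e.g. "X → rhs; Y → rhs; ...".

  step 3 ⇒ step 4: BABABABACBBBACBBBABABABBBCDBBABACBBBACBBBACBBBACBBBACBBBBBBABA ⇒ BA·CBB·BA·CBB·BA·CBB·BA·CBB·BBB·BA·BA·BA·CBB·BBB·BA·BA·BA·CBB·BA·CBB·BA·CBB·BA·BA·BA·BBB·CDB·BA·BA·CBB·BA·CBB·BBB·BA·BA·BA·CBB·BBB·BA·BA·BA·CBB·BBB·BA·BA·BA·CBB·BBB·BA·BA·BA·CBB·BBB·BA·BA·BA·BA·BA·BA·CBB·BA·CBB
    A ↦ CBB
    B ↦ BA
    C ↦ BBB
    D ↦ CDB

A->CBB, B->BA, C->BBB, D->CDB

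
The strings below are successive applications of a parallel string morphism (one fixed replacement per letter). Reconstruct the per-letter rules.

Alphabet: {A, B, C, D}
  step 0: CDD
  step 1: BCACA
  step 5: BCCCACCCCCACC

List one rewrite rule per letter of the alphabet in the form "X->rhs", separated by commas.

  step 0 ⇒ step 1: CDD ⇒ B·CA·CA
    C ↦ B
    D ↦ CA
    A ↦ DB  (constrained at step 1)
    B ↦ C  (constrained at step 1)

A->DB, B->C, C->B, D->CA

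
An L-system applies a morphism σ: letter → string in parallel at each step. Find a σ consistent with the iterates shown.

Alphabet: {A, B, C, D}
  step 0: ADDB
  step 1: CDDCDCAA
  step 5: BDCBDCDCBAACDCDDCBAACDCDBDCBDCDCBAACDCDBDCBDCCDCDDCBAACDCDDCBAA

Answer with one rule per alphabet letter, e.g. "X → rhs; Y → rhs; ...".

A->CD, B->AA, C->B, D->DC

  step 0 ⇒ step 1: ADDB ⇒ CD·DC·DC·AA
    A ↦ CD
    B ↦ AA
    D ↦ DC
    C ↦ B  (constrained at step 1)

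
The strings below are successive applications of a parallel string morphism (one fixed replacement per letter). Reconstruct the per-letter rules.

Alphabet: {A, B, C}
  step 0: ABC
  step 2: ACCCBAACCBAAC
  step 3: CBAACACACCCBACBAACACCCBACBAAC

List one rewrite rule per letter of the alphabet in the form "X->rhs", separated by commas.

A->CBA, B->C, C->AC

  step 2 ⇒ step 3: ACCCBAACCBAAC ⇒ CBA·AC·AC·AC·C·CBA·CBA·AC·AC·C·CBA·CBA·AC
    A ↦ CBA
    B ↦ C
    C ↦ AC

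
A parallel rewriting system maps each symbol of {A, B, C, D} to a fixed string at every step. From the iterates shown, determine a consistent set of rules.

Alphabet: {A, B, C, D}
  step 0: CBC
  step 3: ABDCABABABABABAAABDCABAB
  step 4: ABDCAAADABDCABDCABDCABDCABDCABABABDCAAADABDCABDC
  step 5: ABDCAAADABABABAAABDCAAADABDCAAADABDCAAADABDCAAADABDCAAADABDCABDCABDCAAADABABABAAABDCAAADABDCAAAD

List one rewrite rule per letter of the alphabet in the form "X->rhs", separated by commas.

A->AB, B->DC, C->AD, D->AA

  step 4 ⇒ step 5: ABDCAAADABDCABDCABDCABDCABDCABABABDCAAADABDCABDC ⇒ AB·DC·AA·AD·AB·AB·AB·AA·AB·DC·AA·AD·AB·DC·AA·AD·AB·DC·AA·AD·AB·DC·AA·AD·AB·DC·AA·AD·AB·DC·AB·DC·AB·DC·AA·AD·AB·AB·AB·AA·AB·DC·AA·AD·AB·DC·AA·AD
    A ↦ AB
    B ↦ DC
    C ↦ AD
    D ↦ AA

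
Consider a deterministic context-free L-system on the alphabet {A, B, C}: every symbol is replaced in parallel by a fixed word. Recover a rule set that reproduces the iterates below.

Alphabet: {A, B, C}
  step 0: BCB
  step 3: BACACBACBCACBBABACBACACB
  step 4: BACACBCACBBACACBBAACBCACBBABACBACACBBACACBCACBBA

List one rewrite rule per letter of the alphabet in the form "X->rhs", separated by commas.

  step 3 ⇒ step 4: BACACBACBCACBBABACBACACB ⇒ BA·C·ACB·C·ACB·BA·C·ACB·BA·ACB·C·ACB·BA·BA·C·BA·C·ACB·BA·C·ACB·C·ACB·BA
    A ↦ C
    B ↦ BA
    C ↦ ACB

A->C, B->BA, C->ACB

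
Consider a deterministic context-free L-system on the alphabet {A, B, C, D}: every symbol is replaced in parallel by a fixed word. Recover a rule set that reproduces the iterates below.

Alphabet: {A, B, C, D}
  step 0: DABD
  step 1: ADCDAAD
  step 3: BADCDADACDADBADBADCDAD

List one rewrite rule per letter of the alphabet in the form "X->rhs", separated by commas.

  step 0 ⇒ step 1: DABD ⇒ AD·CD·A·AD
    A ↦ CD
    B ↦ A
    D ↦ AD
    C ↦ B  (constrained at step 1)

A->CD, B->A, C->B, D->AD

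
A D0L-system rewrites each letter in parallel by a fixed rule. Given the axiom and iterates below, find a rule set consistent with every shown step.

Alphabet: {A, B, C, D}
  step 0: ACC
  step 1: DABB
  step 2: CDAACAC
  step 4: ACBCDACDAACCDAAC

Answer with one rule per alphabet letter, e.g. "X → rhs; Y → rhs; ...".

  step 1 ⇒ step 2: DABB ⇒ C·DA·AC·AC
    A ↦ DA
    B ↦ AC
    D ↦ C
  step 0 ⇒ step 1: ACC ⇒ DA·B·B
    C ↦ B

A->DA, B->AC, C->B, D->C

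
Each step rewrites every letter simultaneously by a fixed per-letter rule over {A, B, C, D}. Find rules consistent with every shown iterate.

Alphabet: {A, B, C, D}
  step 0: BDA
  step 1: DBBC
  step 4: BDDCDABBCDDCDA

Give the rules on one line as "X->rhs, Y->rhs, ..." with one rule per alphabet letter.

A->BC, B->D, C->CDA, D->B

  step 0 ⇒ step 1: BDA ⇒ D·B·BC
    A ↦ BC
    B ↦ D
    D ↦ B
    C ↦ CDA  (constrained at step 1)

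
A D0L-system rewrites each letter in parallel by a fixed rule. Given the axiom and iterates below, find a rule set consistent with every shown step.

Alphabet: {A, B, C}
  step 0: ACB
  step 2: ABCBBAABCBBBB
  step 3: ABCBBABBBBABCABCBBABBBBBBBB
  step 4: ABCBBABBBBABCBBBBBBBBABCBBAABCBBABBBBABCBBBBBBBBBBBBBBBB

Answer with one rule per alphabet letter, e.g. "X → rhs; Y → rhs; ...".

A->ABC, B->BB, C->A

  step 3 ⇒ step 4: ABCBBABBBBABCABCBBABBBBBBBB ⇒ ABC·BB·A·BB·BB·ABC·BB·BB·BB·BB·ABC·BB·A·ABC·BB·A·BB·BB·ABC·BB·BB·BB·BB·BB·BB·BB·BB
    A ↦ ABC
    B ↦ BB
    C ↦ A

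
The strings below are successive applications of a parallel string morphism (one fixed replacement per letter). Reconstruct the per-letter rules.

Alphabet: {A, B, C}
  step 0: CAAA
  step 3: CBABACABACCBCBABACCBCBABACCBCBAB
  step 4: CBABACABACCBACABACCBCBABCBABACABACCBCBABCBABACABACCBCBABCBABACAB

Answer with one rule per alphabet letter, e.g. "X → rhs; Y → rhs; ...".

  step 3 ⇒ step 4: CBABACABACCBCBABACCBCBABACCBCBAB ⇒ CB·AB·AC·AB·AC·CB·AC·AB·AC·CB·CB·AB·CB·AB·AC·AB·AC·CB·CB·AB·CB·AB·AC·AB·AC·CB·CB·AB·CB·AB·AC·AB
    A ↦ AC
    B ↦ AB
    C ↦ CB

A->AC, B->AB, C->CB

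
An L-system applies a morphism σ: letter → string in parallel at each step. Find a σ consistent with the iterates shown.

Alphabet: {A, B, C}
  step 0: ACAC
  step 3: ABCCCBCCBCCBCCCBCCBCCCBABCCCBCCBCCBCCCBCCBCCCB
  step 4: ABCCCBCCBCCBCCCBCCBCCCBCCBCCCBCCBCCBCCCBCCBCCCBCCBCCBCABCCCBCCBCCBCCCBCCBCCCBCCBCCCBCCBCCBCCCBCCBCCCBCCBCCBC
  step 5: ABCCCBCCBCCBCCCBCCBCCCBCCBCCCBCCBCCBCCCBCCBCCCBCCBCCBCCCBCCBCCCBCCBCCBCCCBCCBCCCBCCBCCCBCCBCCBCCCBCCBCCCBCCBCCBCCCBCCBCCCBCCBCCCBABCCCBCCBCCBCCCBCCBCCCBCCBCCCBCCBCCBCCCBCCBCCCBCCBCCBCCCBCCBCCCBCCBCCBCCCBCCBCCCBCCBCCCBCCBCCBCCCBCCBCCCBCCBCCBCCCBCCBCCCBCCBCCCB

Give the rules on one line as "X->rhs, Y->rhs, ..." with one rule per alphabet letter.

  step 4 ⇒ step 5: ABCCCBCCBCCBCCCBCCBCCCBCCBCCCBCCBCCBCCCBCCBCCCBCCBCCBCABCCCBCCBCCBCCCBCCBCCCBCCBCCCBCCBCCBCCCBCCBCCCBCCBCCBC ⇒ AB·C·CCB·CCB·CCB·C·CCB·CCB·C·CCB·CCB·C·CCB·CCB·CCB·C·CCB·CCB·C·CCB·CCB·CCB·C·CCB·CCB·C·CCB·CCB·CCB·C·CCB·CCB·C·CCB·CCB·C·CCB·CCB·CCB·C·CCB·CCB·C·CCB·CCB·CCB·C·CCB·CCB·C·CCB·CCB·C·CCB·AB·C·CCB·CCB·CCB·C·CCB·CCB·C·CCB·CCB·C·CCB·CCB·CCB·C·CCB·CCB·C·CCB·CCB·CCB·C·CCB·CCB·C·CCB·CCB·CCB·C·CCB·CCB·C·CCB·CCB·C·CCB·CCB·CCB·C·CCB·CCB·C·CCB·CCB·CCB·C·CCB·CCB·C·CCB·CCB·C·CCB
    A ↦ AB
    B ↦ C
    C ↦ CCB

A->AB, B->C, C->CCB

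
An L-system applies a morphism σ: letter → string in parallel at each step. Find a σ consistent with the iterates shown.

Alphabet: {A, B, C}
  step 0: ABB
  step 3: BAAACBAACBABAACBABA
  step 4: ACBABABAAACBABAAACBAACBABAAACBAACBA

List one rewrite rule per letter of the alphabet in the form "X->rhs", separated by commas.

  step 3 ⇒ step 4: BAAACBAACBABAACBABA ⇒ AC·BA·BA·BA·A·AC·BA·BA·A·AC·BA·AC·BA·BA·A·AC·BA·AC·BA
    A ↦ BA
    B ↦ AC
    C ↦ A

A->BA, B->AC, C->A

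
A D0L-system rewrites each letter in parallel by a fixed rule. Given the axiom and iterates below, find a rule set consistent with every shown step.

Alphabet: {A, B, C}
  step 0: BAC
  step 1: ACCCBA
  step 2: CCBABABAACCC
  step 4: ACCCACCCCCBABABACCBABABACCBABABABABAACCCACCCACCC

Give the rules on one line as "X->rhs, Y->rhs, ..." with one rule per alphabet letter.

  step 1 ⇒ step 2: ACCCBA ⇒ CC·BA·BA·BA·AC·CC
    A ↦ CC
    B ↦ AC
    C ↦ BA

A->CC, B->AC, C->BA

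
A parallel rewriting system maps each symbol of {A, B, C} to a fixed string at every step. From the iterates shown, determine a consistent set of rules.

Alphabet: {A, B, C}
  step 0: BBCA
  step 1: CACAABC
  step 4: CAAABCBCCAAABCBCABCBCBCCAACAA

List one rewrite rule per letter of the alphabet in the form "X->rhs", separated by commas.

  step 0 ⇒ step 1: BBCA ⇒ CA·CA·A·BC
    A ↦ BC
    B ↦ CA
    C ↦ A

A->BC, B->CA, C->A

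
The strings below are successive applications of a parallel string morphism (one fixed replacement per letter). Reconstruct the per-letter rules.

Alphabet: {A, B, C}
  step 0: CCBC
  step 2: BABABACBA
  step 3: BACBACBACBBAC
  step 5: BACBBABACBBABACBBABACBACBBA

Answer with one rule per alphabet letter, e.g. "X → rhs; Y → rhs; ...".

  step 2 ⇒ step 3: BABABACBA ⇒ BA·C·BA·C·BA·C·B·BA·C
    A ↦ C
    B ↦ BA
    C ↦ B

A->C, B->BA, C->B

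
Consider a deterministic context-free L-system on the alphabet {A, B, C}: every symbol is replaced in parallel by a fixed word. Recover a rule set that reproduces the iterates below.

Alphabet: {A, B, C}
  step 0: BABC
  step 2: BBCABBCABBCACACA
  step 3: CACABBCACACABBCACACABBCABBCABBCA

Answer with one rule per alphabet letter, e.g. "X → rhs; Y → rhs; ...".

A->CA, B->CA, C->BB

  step 2 ⇒ step 3: BBCABBCABBCACACA ⇒ CA·CA·BB·CA·CA·CA·BB·CA·CA·CA·BB·CA·BB·CA·BB·CA
    A ↦ CA
    B ↦ CA
    C ↦ BB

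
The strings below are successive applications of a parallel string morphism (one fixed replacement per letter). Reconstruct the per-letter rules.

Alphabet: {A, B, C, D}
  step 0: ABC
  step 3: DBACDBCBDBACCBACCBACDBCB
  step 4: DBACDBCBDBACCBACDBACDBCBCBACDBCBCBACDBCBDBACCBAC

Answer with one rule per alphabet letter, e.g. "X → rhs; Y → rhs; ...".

A->DB, B->AC, C->CB, D->DB

  step 3 ⇒ step 4: DBACDBCBDBACCBACCBACDBCB ⇒ DB·AC·DB·CB·DB·AC·CB·AC·DB·AC·DB·CB·CB·AC·DB·CB·CB·AC·DB·CB·DB·AC·CB·AC
    A ↦ DB
    B ↦ AC
    C ↦ CB
    D ↦ DB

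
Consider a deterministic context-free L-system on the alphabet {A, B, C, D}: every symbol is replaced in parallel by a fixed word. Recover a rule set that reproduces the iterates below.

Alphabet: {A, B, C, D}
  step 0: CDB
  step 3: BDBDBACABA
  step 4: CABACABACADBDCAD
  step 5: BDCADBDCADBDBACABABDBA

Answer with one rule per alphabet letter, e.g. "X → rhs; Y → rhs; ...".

  step 4 ⇒ step 5: CABACABACADBDCAD ⇒ B·D·CA·D·B·D·CA·D·B·D·BA·CA·BA·B·D·BA
    A ↦ D
    B ↦ CA
    C ↦ B
    D ↦ BA

A->D, B->CA, C->B, D->BA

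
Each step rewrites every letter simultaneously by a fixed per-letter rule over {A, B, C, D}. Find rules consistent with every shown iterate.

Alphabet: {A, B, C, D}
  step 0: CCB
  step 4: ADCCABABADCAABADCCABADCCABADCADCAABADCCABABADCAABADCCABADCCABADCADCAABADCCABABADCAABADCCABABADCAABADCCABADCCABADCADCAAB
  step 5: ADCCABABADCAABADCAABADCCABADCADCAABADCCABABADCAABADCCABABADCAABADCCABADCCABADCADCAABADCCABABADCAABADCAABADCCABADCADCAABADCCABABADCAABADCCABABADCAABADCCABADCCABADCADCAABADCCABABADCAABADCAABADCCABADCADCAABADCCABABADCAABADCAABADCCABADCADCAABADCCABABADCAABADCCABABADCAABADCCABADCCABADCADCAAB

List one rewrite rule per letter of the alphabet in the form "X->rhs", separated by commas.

  step 4 ⇒ step 5: ADCCABABADCAABADCCABADCCABADCADCAABADCCABABADCAABADCCABADCCABADCADCAABADCCABABADCAABADCCABABADCAABADCCABADCCABADCADCAAB ⇒ ADC·C·AB·AB·ADC·AAB·ADC·AAB·ADC·C·AB·ADC·ADC·AAB·ADC·C·AB·AB·ADC·AAB·ADC·C·AB·AB·ADC·AAB·ADC·C·AB·ADC·C·AB·ADC·ADC·AAB·ADC·C·AB·AB·ADC·AAB·ADC·AAB·ADC·C·AB·ADC·ADC·AAB·ADC·C·AB·AB·ADC·AAB·ADC·C·AB·AB·ADC·AAB·ADC·C·AB·ADC·C·AB·ADC·ADC·AAB·ADC·C·AB·AB·ADC·AAB·ADC·AAB·ADC·C·AB·ADC·ADC·AAB·ADC·C·AB·AB·ADC·AAB·ADC·AAB·ADC·C·AB·ADC·ADC·AAB·ADC·C·AB·AB·ADC·AAB·ADC·C·AB·AB·ADC·AAB·ADC·C·AB·ADC·C·AB·ADC·ADC·AAB
    A ↦ ADC
    B ↦ AAB
    C ↦ AB
    D ↦ C

A->ADC, B->AAB, C->AB, D->C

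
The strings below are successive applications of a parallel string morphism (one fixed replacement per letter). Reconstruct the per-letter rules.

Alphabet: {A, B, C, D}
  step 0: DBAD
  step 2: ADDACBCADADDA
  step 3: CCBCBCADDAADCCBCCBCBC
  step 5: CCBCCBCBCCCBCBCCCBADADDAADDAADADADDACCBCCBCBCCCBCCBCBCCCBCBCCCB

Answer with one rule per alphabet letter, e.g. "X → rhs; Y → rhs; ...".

  step 2 ⇒ step 3: ADDACBCADADDA ⇒ C·CB·CB·C·AD·DA·AD·C·CB·C·CB·CB·C
    A ↦ C
    B ↦ DA
    C ↦ AD
    D ↦ CB

A->C, B->DA, C->AD, D->CB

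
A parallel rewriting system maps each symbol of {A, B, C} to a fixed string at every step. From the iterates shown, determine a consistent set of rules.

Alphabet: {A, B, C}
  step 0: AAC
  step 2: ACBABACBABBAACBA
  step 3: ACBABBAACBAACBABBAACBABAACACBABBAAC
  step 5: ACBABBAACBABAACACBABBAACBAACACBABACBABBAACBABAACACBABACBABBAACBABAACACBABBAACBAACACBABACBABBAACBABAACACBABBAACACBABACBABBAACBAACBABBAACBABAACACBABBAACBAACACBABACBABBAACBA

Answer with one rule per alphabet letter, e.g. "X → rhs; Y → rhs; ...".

A->AC, B->BA, C->BAB

  step 2 ⇒ step 3: ACBABACBABBAACBA ⇒ AC·BAB·BA·AC·BA·AC·BAB·BA·AC·BA·BA·AC·AC·BAB·BA·AC
    A ↦ AC
    B ↦ BA
    C ↦ BAB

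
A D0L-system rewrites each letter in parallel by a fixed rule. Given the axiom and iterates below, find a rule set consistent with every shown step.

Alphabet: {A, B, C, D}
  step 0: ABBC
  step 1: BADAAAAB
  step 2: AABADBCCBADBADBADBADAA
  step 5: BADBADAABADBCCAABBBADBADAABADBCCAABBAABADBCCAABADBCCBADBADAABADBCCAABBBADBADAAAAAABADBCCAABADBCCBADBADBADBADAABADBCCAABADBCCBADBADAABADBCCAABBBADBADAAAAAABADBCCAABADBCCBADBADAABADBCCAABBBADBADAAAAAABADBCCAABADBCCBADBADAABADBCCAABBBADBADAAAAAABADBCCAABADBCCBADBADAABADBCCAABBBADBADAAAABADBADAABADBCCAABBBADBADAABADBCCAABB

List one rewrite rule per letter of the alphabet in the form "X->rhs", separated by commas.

  step 1 ⇒ step 2: BADAAAAB ⇒ AA·BAD·BCC·BAD·BAD·BAD·BAD·AA
    A ↦ BAD
    B ↦ AA
    D ↦ BCC
  step 0 ⇒ step 1: ABBC ⇒ BAD·AA·AA·B
    C ↦ B

A->BAD, B->AA, C->B, D->BCC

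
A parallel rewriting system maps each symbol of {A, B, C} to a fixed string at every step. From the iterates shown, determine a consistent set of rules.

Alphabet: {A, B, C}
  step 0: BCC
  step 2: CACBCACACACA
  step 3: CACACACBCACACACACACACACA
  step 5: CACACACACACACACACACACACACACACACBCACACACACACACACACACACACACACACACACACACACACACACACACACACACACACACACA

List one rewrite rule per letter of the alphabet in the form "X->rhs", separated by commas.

A->CA, B->CB, C->CA

  step 2 ⇒ step 3: CACBCACACACA ⇒ CA·CA·CA·CB·CA·CA·CA·CA·CA·CA·CA·CA
    A ↦ CA
    B ↦ CB
    C ↦ CA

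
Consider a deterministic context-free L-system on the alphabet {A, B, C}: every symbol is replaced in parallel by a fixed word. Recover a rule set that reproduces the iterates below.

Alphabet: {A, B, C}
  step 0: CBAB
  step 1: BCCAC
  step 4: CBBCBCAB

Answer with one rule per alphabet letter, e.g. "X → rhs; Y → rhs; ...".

  step 0 ⇒ step 1: CBAB ⇒ B·C·CA·C
    A ↦ CA
    B ↦ C
    C ↦ B

A->CA, B->C, C->B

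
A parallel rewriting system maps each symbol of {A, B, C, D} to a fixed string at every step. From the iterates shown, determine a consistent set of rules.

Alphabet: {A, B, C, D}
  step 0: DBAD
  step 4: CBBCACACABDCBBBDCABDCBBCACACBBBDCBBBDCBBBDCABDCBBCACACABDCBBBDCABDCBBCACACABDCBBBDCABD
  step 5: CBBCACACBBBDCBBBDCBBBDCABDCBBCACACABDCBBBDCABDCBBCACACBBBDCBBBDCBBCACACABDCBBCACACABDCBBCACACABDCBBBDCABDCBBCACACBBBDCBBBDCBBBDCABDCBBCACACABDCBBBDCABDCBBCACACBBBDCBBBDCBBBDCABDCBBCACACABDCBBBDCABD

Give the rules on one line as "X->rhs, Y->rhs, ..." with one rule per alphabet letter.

A->BD, B->CA, C->CBB, D->BD

  step 4 ⇒ step 5: CBBCACACABDCBBBDCABDCBBCACACBBBDCBBBDCBBBDCABDCBBCACACABDCBBBDCABDCBBCACACABDCBBBDCABD ⇒ CBB·CA·CA·CBB·BD·CBB·BD·CBB·BD·CA·BD·CBB·CA·CA·CA·BD·CBB·BD·CA·BD·CBB·CA·CA·CBB·BD·CBB·BD·CBB·CA·CA·CA·BD·CBB·CA·CA·CA·BD·CBB·CA·CA·CA·BD·CBB·BD·CA·BD·CBB·CA·CA·CBB·BD·CBB·BD·CBB·BD·CA·BD·CBB·CA·CA·CA·BD·CBB·BD·CA·BD·CBB·CA·CA·CBB·BD·CBB·BD·CBB·BD·CA·BD·CBB·CA·CA·CA·BD·CBB·BD·CA·BD
    A ↦ BD
    B ↦ CA
    C ↦ CBB
    D ↦ BD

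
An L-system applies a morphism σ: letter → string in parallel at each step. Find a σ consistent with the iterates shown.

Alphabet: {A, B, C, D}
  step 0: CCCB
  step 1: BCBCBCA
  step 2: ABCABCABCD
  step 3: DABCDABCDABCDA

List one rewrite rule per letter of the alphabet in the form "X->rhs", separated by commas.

A->D, B->A, C->BC, D->DA

  step 2 ⇒ step 3: ABCABCABCD ⇒ D·A·BC·D·A·BC·D·A·BC·DA
    A ↦ D
    B ↦ A
    C ↦ BC
    D ↦ DA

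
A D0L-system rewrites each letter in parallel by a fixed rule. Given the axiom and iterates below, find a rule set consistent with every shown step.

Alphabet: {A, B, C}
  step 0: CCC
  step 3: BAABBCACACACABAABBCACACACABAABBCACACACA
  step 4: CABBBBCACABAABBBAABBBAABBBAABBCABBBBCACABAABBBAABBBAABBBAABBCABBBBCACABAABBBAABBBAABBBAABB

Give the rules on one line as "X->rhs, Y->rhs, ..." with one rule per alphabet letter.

A->BB, B->CA, C->BAA

  step 3 ⇒ step 4: BAABBCACACACABAABBCACACACABAABBCACACACA ⇒ CA·BB·BB·CA·CA·BAA·BB·BAA·BB·BAA·BB·BAA·BB·CA·BB·BB·CA·CA·BAA·BB·BAA·BB·BAA·BB·BAA·BB·CA·BB·BB·CA·CA·BAA·BB·BAA·BB·BAA·BB·BAA·BB
    A ↦ BB
    B ↦ CA
    C ↦ BAA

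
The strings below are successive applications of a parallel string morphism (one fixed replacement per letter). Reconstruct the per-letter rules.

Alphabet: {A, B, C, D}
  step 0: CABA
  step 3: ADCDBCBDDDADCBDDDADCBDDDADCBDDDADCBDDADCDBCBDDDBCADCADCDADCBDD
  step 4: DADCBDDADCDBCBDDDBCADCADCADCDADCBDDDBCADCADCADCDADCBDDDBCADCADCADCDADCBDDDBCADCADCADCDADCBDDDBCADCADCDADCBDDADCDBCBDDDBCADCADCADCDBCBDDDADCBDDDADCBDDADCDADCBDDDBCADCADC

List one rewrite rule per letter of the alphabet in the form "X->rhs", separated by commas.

A->D, B->DBC, C->BDD, D->ADC

  step 3 ⇒ step 4: ADCDBCBDDDADCBDDDADCBDDDADCBDDDADCBDDADCDBCBDDDBCADCADCDADCBDD ⇒ D·ADC·BDD·ADC·DBC·BDD·DBC·ADC·ADC·ADC·D·ADC·BDD·DBC·ADC·ADC·ADC·D·ADC·BDD·DBC·ADC·ADC·ADC·D·ADC·BDD·DBC·ADC·ADC·ADC·D·ADC·BDD·DBC·ADC·ADC·D·ADC·BDD·ADC·DBC·BDD·DBC·ADC·ADC·ADC·DBC·BDD·D·ADC·BDD·D·ADC·BDD·ADC·D·ADC·BDD·DBC·ADC·ADC
    A ↦ D
    B ↦ DBC
    C ↦ BDD
    D ↦ ADC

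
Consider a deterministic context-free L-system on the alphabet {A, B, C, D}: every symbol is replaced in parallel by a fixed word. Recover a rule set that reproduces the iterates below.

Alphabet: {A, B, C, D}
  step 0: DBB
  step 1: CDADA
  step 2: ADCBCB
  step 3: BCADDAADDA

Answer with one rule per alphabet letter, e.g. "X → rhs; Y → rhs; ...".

A->B, B->DA, C->AD, D->C

  step 2 ⇒ step 3: ADCBCB ⇒ B·C·AD·DA·AD·DA
    A ↦ B
    B ↦ DA
    C ↦ AD
    D ↦ C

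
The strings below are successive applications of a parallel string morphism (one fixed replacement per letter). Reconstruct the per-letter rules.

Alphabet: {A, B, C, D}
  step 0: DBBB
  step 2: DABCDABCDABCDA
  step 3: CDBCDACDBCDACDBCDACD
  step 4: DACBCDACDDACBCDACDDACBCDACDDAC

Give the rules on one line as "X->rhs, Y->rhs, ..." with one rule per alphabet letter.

  step 3 ⇒ step 4: CDBCDACDBCDACDBCDACD ⇒ DA·C·BC·DA·C·D·DA·C·BC·DA·C·D·DA·C·BC·DA·C·D·DA·C
    A ↦ D
    B ↦ BC
    C ↦ DA
    D ↦ C

A->D, B->BC, C->DA, D->C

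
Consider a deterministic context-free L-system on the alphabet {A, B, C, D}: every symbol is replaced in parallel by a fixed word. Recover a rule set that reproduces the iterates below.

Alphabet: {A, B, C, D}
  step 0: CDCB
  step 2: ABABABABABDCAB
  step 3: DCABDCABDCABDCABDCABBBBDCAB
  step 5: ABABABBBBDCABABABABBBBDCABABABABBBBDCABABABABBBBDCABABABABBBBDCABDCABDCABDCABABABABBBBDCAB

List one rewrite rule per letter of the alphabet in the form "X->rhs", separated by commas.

A->DC, B->AB, C->BB, D->B

  step 2 ⇒ step 3: ABABABABABDCAB ⇒ DC·AB·DC·AB·DC·AB·DC·AB·DC·AB·B·BB·DC·AB
    A ↦ DC
    B ↦ AB
    C ↦ BB
    D ↦ B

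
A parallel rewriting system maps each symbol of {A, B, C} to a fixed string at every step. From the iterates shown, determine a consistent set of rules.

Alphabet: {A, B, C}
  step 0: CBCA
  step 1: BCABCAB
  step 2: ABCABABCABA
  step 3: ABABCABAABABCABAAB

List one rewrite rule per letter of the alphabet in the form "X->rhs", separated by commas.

A->AB, B->A, C->BC

  step 2 ⇒ step 3: ABCABABCABA ⇒ AB·A·BC·AB·A·AB·A·BC·AB·A·AB
    A ↦ AB
    B ↦ A
    C ↦ BC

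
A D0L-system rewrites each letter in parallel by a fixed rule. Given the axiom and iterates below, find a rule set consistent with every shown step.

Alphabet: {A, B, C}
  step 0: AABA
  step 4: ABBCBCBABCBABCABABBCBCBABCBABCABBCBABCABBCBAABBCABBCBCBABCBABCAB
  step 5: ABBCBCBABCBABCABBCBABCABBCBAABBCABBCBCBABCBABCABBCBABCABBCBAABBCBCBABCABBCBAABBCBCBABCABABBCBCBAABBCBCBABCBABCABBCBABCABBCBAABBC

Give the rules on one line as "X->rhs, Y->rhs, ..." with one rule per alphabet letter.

A->AB, B->BC, C->BA

  step 4 ⇒ step 5: ABBCBCBABCBABCABABBCBCBABCBABCABBCBABCABBCBAABBCABBCBCBABCBABCAB ⇒ AB·BC·BC·BA·BC·BA·BC·AB·BC·BA·BC·AB·BC·BA·AB·BC·AB·BC·BC·BA·BC·BA·BC·AB·BC·BA·BC·AB·BC·BA·AB·BC·BC·BA·BC·AB·BC·BA·AB·BC·BC·BA·BC·AB·AB·BC·BC·BA·AB·BC·BC·BA·BC·BA·BC·AB·BC·BA·BC·AB·BC·BA·AB·BC
    A ↦ AB
    B ↦ BC
    C ↦ BA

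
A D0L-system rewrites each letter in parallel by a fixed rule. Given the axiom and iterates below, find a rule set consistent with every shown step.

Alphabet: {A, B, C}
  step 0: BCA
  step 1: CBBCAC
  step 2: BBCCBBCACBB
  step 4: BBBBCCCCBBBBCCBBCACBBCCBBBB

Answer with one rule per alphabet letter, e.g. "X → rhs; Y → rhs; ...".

  step 1 ⇒ step 2: CBBCAC ⇒ BB·C·C·BB·CAC·BB
    A ↦ CAC
    B ↦ C
    C ↦ BB

A->CAC, B->C, C->BB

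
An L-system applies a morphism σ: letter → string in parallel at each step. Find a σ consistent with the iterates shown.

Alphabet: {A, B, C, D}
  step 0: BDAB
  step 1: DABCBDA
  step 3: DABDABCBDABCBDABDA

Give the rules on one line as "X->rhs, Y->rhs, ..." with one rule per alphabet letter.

A->CB, B->DA, C->B, D->B

  step 0 ⇒ step 1: BDAB ⇒ DA·B·CB·DA
    A ↦ CB
    B ↦ DA
    D ↦ B
    C ↦ B  (constrained at step 1)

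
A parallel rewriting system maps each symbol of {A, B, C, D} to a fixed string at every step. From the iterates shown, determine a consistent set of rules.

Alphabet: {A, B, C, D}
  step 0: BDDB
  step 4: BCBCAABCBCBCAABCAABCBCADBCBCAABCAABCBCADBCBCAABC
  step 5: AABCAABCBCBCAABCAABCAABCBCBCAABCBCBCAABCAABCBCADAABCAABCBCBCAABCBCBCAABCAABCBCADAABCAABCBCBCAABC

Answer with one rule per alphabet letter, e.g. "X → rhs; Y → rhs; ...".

  step 4 ⇒ step 5: BCBCAABCBCBCAABCAABCBCADBCBCAABCAABCBCADBCBCAABC ⇒ A·ABC·A·ABC·BC·BC·A·ABC·A·ABC·A·ABC·BC·BC·A·ABC·BC·BC·A·ABC·A·ABC·BC·AD·A·ABC·A·ABC·BC·BC·A·ABC·BC·BC·A·ABC·A·ABC·BC·AD·A·ABC·A·ABC·BC·BC·A·ABC
    A ↦ BC
    B ↦ A
    C ↦ ABC
    D ↦ AD

A->BC, B->A, C->ABC, D->AD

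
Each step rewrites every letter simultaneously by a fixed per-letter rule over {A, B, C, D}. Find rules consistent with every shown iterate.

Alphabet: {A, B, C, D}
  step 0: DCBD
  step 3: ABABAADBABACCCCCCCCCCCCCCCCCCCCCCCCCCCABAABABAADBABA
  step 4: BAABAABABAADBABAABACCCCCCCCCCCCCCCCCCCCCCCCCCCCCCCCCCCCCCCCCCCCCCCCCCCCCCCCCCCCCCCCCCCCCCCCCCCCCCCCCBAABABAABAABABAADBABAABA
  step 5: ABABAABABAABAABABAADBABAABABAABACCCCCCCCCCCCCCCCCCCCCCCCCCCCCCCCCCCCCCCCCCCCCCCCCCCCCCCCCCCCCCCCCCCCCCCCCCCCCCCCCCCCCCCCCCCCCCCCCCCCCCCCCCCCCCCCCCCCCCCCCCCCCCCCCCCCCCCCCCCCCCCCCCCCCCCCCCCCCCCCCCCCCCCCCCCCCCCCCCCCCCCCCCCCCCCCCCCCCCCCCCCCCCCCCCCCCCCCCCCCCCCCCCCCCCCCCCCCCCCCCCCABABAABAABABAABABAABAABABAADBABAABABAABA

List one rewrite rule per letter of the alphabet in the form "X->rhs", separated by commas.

A->BA, B->A, C->CCC, D->ADB

  step 4 ⇒ step 5: BAABAABABAADBABAABACCCCCCCCCCCCCCCCCCCCCCCCCCCCCCCCCCCCCCCCCCCCCCCCCCCCCCCCCCCCCCCCCCCCCCCCCCCCCCCCCBAABABAABAABABAADBABAABA ⇒ A·BA·BA·A·BA·BA·A·BA·A·BA·BA·ADB·A·BA·A·BA·BA·A·BA·CCC·CCC·CCC·CCC·CCC·CCC·CCC·CCC·CCC·CCC·CCC·CCC·CCC·CCC·CCC·CCC·CCC·CCC·CCC·CCC·CCC·CCC·CCC·CCC·CCC·CCC·CCC·CCC·CCC·CCC·CCC·CCC·CCC·CCC·CCC·CCC·CCC·CCC·CCC·CCC·CCC·CCC·CCC·CCC·CCC·CCC·CCC·CCC·CCC·CCC·CCC·CCC·CCC·CCC·CCC·CCC·CCC·CCC·CCC·CCC·CCC·CCC·CCC·CCC·CCC·CCC·CCC·CCC·CCC·CCC·CCC·CCC·CCC·CCC·CCC·CCC·CCC·CCC·CCC·CCC·CCC·A·BA·BA·A·BA·A·BA·BA·A·BA·BA·A·BA·A·BA·BA·ADB·A·BA·A·BA·BA·A·BA
    A ↦ BA
    B ↦ A
    C ↦ CCC
    D ↦ ADB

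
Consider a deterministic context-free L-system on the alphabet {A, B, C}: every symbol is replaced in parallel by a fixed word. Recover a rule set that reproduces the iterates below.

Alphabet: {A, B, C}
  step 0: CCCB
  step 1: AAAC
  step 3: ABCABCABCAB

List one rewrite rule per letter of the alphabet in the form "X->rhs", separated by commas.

A->AB, B->C, C->A

  step 0 ⇒ step 1: CCCB ⇒ A·A·A·C
    B ↦ C
    C ↦ A
    A ↦ AB  (constrained at step 1)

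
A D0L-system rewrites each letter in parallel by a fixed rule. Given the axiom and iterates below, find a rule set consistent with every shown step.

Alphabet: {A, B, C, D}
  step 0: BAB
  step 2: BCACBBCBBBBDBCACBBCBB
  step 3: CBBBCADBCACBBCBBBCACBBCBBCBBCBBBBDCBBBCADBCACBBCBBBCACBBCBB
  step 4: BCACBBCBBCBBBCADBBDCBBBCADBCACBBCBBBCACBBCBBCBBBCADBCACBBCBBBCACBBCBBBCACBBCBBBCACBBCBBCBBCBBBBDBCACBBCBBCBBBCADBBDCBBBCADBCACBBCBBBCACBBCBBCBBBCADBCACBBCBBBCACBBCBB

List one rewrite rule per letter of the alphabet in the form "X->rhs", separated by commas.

A->D, B->CBB, C->BCA, D->BBD

  step 3 ⇒ step 4: CBBBCADBCACBBCBBBCACBBCBBCBBCBBBBDCBBBCADBCACBBCBBBCACBBCBB ⇒ BCA·CBB·CBB·CBB·BCA·D·BBD·CBB·BCA·D·BCA·CBB·CBB·BCA·CBB·CBB·CBB·BCA·D·BCA·CBB·CBB·BCA·CBB·CBB·BCA·CBB·CBB·BCA·CBB·CBB·CBB·CBB·BBD·BCA·CBB·CBB·CBB·BCA·D·BBD·CBB·BCA·D·BCA·CBB·CBB·BCA·CBB·CBB·CBB·BCA·D·BCA·CBB·CBB·BCA·CBB·CBB
    A ↦ D
    B ↦ CBB
    C ↦ BCA
    D ↦ BBD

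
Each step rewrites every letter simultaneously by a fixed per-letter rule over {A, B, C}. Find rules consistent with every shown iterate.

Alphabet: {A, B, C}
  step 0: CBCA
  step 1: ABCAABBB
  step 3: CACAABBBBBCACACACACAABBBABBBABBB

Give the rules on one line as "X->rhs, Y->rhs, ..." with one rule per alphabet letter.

  step 0 ⇒ step 1: CBCA ⇒ AB·CA·AB·BB
    A ↦ BB
    B ↦ CA
    C ↦ AB

A->BB, B->CA, C->AB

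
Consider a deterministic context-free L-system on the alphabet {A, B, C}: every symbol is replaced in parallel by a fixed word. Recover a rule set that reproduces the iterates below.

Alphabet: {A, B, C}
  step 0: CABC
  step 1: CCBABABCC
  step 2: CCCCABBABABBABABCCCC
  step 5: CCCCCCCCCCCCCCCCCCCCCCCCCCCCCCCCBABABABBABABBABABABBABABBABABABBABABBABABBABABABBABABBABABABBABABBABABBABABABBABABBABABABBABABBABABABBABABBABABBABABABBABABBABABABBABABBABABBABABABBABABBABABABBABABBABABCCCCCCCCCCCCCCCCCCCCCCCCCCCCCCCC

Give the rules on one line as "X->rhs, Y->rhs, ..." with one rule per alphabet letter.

A->BAB, B->AB, C->CC

  step 1 ⇒ step 2: CCBABABCC ⇒ CC·CC·AB·BAB·AB·BAB·AB·CC·CC
    A ↦ BAB
    B ↦ AB
    C ↦ CC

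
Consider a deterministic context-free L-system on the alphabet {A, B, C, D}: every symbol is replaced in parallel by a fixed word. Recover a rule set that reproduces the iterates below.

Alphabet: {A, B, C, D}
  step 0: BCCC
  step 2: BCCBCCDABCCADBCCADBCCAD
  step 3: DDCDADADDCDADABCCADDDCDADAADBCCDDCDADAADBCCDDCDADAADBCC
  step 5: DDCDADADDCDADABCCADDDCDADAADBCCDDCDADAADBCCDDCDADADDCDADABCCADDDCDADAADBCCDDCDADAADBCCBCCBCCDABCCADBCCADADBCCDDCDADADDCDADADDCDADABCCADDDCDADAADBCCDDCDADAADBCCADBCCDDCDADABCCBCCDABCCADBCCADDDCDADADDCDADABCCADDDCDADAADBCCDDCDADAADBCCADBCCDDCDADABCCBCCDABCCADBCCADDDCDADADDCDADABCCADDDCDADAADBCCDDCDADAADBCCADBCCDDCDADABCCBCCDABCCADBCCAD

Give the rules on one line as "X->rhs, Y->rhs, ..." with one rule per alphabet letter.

  step 2 ⇒ step 3: BCCBCCDABCCADBCCADBCCAD ⇒ DDC·DA·DA·DDC·DA·DA·BCC·AD·DDC·DA·DA·AD·BCC·DDC·DA·DA·AD·BCC·DDC·DA·DA·AD·BCC
    A ↦ AD
    B ↦ DDC
    C ↦ DA
    D ↦ BCC

A->AD, B->DDC, C->DA, D->BCC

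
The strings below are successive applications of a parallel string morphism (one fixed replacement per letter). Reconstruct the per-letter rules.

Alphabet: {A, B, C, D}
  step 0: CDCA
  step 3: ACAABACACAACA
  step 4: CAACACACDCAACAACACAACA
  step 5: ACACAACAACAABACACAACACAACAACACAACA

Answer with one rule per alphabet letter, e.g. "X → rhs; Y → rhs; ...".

A->CA, B->CD, C->A, D->B

  step 4 ⇒ step 5: CAACACACDCAACAACACAACA ⇒ A·CA·CA·A·CA·A·CA·A·B·A·CA·CA·A·CA·CA·A·CA·A·CA·CA·A·CA
    A ↦ CA
    C ↦ A
    D ↦ B
  step 3 ⇒ step 4: ACAABACACAACA ⇒ CA·A·CA·CA·CD·CA·A·CA·A·CA·CA·A·CA
    B ↦ CD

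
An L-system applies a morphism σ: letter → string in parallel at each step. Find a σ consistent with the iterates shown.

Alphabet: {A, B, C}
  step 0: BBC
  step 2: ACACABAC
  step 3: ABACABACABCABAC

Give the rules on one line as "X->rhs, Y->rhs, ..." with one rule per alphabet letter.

  step 2 ⇒ step 3: ACACABAC ⇒ AB·AC·AB·AC·AB·C·AB·AC
    A ↦ AB
    B ↦ C
    C ↦ AC

A->AB, B->C, C->AC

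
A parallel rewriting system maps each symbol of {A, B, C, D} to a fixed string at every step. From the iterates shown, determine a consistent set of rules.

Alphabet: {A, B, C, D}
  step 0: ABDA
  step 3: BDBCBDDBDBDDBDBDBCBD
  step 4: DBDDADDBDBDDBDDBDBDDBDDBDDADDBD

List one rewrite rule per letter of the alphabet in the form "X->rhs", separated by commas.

  step 3 ⇒ step 4: BDBCBDDBDBDDBDBDBCBD ⇒ D·BD·D·AD·D·BD·BD·D·BD·D·BD·BD·D·BD·D·BD·D·AD·D·BD
    B ↦ D
    C ↦ AD
    D ↦ BD
    A ↦ BC  (constrained at step 0)

A->BC, B->D, C->AD, D->BD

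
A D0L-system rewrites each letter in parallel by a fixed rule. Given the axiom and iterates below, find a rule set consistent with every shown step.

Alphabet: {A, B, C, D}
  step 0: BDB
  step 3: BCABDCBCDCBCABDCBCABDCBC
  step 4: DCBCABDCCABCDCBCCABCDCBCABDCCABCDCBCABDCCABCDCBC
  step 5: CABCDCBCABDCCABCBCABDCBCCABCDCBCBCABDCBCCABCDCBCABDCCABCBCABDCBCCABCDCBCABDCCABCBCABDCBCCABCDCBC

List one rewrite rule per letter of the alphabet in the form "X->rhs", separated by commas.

  step 4 ⇒ step 5: DCBCABDCCABCDCBCCABCDCBCABDCCABCDCBCABDCCABCDCBC ⇒ CA·BC·DC·BC·AB·DC·CA·BC·BC·AB·DC·BC·CA·BC·DC·BC·BC·AB·DC·BC·CA·BC·DC·BC·AB·DC·CA·BC·BC·AB·DC·BC·CA·BC·DC·BC·AB·DC·CA·BC·BC·AB·DC·BC·CA·BC·DC·BC
    A ↦ AB
    B ↦ DC
    C ↦ BC
    D ↦ CA

A->AB, B->DC, C->BC, D->CA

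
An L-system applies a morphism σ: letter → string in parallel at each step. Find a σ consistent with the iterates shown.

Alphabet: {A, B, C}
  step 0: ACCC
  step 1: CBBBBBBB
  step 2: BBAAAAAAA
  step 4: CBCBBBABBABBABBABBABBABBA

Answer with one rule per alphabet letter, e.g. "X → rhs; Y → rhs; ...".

  step 1 ⇒ step 2: CBBBBBBB ⇒ BB·A·A·A·A·A·A·A
    B ↦ A
    C ↦ BB
  step 0 ⇒ step 1: ACCC ⇒ CB·BB·BB·BB
    A ↦ CB

A->CB, B->A, C->BB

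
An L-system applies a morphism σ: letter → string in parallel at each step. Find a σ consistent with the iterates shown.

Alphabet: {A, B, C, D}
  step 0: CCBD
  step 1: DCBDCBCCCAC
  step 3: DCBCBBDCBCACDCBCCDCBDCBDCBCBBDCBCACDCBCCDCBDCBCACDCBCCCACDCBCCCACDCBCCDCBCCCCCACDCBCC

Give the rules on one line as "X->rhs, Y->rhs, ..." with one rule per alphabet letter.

  step 0 ⇒ step 1: CCBD ⇒ DCB·DCB·CC·CAC
    B ↦ CC
    C ↦ DCB
    D ↦ CAC
    A ↦ CBB  (constrained at step 1)

A->CBB, B->CC, C->DCB, D->CAC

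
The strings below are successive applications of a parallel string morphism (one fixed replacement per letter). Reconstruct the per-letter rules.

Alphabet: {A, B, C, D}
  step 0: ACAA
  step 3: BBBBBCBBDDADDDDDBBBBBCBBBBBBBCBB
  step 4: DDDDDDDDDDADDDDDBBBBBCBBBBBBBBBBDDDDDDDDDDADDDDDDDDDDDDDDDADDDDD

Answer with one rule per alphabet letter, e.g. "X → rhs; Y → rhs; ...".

  step 3 ⇒ step 4: BBBBBCBBDDADDDDDBBBBBCBBBBBBBCBB ⇒ DD·DD·DD·DD·DD·AD·DD·DD·BB·BB·BC·BB·BB·BB·BB·BB·DD·DD·DD·DD·DD·AD·DD·DD·DD·DD·DD·DD·DD·AD·DD·DD
    A ↦ BC
    B ↦ DD
    C ↦ AD
    D ↦ BB

A->BC, B->DD, C->AD, D->BB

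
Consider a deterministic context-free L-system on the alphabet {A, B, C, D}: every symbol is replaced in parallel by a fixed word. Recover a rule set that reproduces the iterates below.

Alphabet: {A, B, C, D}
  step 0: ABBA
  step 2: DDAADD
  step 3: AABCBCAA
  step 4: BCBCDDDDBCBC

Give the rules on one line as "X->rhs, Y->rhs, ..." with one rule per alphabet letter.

  step 3 ⇒ step 4: AABCBCAA ⇒ BC·BC·D·D·D·D·BC·BC
    A ↦ BC
    B ↦ D
    C ↦ D
  step 2 ⇒ step 3: DDAADD ⇒ A·A·BC·BC·A·A
    D ↦ A

A->BC, B->D, C->D, D->A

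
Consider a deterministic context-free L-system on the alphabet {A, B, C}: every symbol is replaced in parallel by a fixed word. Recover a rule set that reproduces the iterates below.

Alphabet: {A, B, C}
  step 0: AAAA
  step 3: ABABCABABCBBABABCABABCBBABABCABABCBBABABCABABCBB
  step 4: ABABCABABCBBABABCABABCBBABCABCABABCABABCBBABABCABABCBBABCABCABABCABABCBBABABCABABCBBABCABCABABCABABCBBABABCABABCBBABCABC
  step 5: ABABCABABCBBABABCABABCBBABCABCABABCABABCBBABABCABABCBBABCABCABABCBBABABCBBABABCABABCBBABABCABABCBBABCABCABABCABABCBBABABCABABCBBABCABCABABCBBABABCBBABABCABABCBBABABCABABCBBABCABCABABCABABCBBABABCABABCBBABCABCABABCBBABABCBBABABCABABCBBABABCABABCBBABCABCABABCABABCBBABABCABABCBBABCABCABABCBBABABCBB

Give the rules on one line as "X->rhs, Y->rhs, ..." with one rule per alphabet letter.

A->AB, B->ABC, C->BB

  step 4 ⇒ step 5: ABABCABABCBBABABCABABCBBABCABCABABCABABCBBABABCABABCBBABCABCABABCABABCBBABABCABABCBBABCABCABABCABABCBBABABCABABCBBABCABC ⇒ AB·ABC·AB·ABC·BB·AB·ABC·AB·ABC·BB·ABC·ABC·AB·ABC·AB·ABC·BB·AB·ABC·AB·ABC·BB·ABC·ABC·AB·ABC·BB·AB·ABC·BB·AB·ABC·AB·ABC·BB·AB·ABC·AB·ABC·BB·ABC·ABC·AB·ABC·AB·ABC·BB·AB·ABC·AB·ABC·BB·ABC·ABC·AB·ABC·BB·AB·ABC·BB·AB·ABC·AB·ABC·BB·AB·ABC·AB·ABC·BB·ABC·ABC·AB·ABC·AB·ABC·BB·AB·ABC·AB·ABC·BB·ABC·ABC·AB·ABC·BB·AB·ABC·BB·AB·ABC·AB·ABC·BB·AB·ABC·AB·ABC·BB·ABC·ABC·AB·ABC·AB·ABC·BB·AB·ABC·AB·ABC·BB·ABC·ABC·AB·ABC·BB·AB·ABC·BB
    A ↦ AB
    B ↦ ABC
    C ↦ BB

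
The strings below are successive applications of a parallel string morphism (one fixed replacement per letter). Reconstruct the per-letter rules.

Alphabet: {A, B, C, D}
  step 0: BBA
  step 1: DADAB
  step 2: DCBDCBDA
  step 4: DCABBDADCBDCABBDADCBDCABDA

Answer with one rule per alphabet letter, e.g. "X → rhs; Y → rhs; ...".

  step 1 ⇒ step 2: DADAB ⇒ DC·B·DC·B·DA
    A ↦ B
    B ↦ DA
    D ↦ DC
    C ↦ AB  (constrained at step 2)

A->B, B->DA, C->AB, D->DC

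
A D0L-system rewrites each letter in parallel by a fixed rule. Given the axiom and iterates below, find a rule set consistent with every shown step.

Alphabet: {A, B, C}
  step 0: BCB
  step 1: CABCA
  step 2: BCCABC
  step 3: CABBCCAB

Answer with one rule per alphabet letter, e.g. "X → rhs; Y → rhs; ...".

  step 2 ⇒ step 3: BCCABC ⇒ CA·B·B·C·CA·B
    A ↦ C
    B ↦ CA
    C ↦ B

A->C, B->CA, C->B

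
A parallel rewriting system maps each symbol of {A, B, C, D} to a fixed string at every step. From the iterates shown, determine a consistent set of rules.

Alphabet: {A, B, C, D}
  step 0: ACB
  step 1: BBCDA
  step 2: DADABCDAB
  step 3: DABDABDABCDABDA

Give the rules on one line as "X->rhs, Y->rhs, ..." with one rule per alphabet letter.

  step 2 ⇒ step 3: DADABCDAB ⇒ DA·B·DA·B·DA·BC·DA·B·DA
    A ↦ B
    B ↦ DA
    C ↦ BC
    D ↦ DA

A->B, B->DA, C->BC, D->DA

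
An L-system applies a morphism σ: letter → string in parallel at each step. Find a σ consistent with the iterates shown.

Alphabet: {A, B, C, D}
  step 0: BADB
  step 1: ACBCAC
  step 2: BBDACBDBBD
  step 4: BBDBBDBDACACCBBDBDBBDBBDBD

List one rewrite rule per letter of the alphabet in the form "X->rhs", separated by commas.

A->B, B->AC, C->BD, D->C

  step 1 ⇒ step 2: ACBCAC ⇒ B·BD·AC·BD·B·BD
    A ↦ B
    B ↦ AC
    C ↦ BD
  step 0 ⇒ step 1: BADB ⇒ AC·B·C·AC
    D ↦ C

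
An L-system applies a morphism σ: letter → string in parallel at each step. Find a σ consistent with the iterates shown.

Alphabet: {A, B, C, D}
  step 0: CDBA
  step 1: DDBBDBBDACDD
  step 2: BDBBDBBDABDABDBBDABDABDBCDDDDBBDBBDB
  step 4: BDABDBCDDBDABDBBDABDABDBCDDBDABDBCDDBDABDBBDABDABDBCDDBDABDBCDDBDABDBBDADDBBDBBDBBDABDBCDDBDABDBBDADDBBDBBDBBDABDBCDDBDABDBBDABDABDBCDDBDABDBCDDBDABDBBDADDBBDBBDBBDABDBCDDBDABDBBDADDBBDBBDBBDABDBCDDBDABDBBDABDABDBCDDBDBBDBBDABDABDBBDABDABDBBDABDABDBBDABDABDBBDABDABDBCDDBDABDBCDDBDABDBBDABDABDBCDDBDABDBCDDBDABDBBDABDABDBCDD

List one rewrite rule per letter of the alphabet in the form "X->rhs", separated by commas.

A->CDD, B->BDA, C->DDB, D->BDB

  step 1 ⇒ step 2: DDBBDBBDACDD ⇒ BDB·BDB·BDA·BDA·BDB·BDA·BDA·BDB·CDD·DDB·BDB·BDB
    A ↦ CDD
    B ↦ BDA
    C ↦ DDB
    D ↦ BDB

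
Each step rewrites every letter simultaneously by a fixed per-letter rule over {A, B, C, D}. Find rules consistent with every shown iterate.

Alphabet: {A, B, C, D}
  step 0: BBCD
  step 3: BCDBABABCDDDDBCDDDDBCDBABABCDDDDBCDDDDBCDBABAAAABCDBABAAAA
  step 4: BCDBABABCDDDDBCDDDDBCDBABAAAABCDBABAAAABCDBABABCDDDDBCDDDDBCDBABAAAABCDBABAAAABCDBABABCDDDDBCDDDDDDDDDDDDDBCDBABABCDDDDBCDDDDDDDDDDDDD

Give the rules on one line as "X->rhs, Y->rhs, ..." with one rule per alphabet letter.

A->DDD, B->BCD, C->BAB, D->A

  step 3 ⇒ step 4: BCDBABABCDDDDBCDDDDBCDBABABCDDDDBCDDDDBCDBABAAAABCDBABAAAA ⇒ BCD·BAB·A·BCD·DDD·BCD·DDD·BCD·BAB·A·A·A·A·BCD·BAB·A·A·A·A·BCD·BAB·A·BCD·DDD·BCD·DDD·BCD·BAB·A·A·A·A·BCD·BAB·A·A·A·A·BCD·BAB·A·BCD·DDD·BCD·DDD·DDD·DDD·DDD·BCD·BAB·A·BCD·DDD·BCD·DDD·DDD·DDD·DDD
    A ↦ DDD
    B ↦ BCD
    C ↦ BAB
    D ↦ A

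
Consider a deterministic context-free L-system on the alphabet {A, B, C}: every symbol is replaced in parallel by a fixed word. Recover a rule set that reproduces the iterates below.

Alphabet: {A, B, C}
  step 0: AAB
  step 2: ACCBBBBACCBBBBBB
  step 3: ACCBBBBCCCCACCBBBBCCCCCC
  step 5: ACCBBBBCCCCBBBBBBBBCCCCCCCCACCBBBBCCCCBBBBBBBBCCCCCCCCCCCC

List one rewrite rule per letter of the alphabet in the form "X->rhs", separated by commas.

A->ACC, B->C, C->BB

  step 2 ⇒ step 3: ACCBBBBACCBBBBBB ⇒ ACC·BB·BB·C·C·C·C·ACC·BB·BB·C·C·C·C·C·C
    A ↦ ACC
    B ↦ C
    C ↦ BB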